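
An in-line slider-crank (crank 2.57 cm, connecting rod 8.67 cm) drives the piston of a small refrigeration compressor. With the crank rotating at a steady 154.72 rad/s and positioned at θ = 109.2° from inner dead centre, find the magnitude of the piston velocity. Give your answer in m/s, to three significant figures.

3.37

ω = 154.7 rad/s
For an in-line slider-crank, x = r cosθ + √(L² − r² sin²θ), so v = −rω sinθ·[1 + r cosθ/√(L² − r² sin²θ)].
With r = 0.0257 m, L = 0.0867 m, θ = 109.2°: √(L² − r² sin²θ) = 0.083234 m.
v = −0.0257·154.7·0.94438·[1 + 0.0257·-0.32887/0.083234] = -3.3738 m/s.
|v| = 3.3738 m/s.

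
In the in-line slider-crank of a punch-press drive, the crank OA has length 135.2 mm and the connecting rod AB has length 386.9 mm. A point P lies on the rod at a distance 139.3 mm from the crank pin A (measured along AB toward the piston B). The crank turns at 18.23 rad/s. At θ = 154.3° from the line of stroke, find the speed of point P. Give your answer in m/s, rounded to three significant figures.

ω = 18.23 rad/s.  Crank-pin speed |V_A| = rω = 2.4647 m/s, perpendicular to OA.
Rod angle: sinφ = −(r/L) sinθ ⇒ φ = -8.716°; ω_rod = −rω cosθ/√(L²−r²sin²θ) = +5.8073 rad/s.
V_P = V_A + ω_rod × AP, with AP = 0.1393 m along the rod.
Components: V_Px = −rω sinθ − a·ω_rod·sinφ = -0.94625 m/s;  V_Py = rω cosθ + a·ω_rod·cosφ = -1.4213 m/s.
|V_P| = √(V_Px² + V_Py²) = 1.7075 m/s.

1.71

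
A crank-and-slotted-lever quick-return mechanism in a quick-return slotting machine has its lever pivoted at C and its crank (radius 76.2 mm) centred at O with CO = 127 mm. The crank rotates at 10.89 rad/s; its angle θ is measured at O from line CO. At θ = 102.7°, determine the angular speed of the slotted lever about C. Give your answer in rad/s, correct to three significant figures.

2.27

ω = 10.89 rad/s
Crank pin A relative to C: A = (d + r cosθ, r sinθ); lever angle φ = atan2(r sinθ, d + r cosθ).
Differentiating tanφ: φ̇ = rω(d cosθ + r)/(d² + r² + 2dr cosθ).
d² + r² + 2dr cosθ = |CA|² = 0.0176804 m²;  d cosθ + r = +0.04828 m.
|ω_lever| = |0.0762·10.89·+0.04828| / 0.0176804 = 2.266 rad/s.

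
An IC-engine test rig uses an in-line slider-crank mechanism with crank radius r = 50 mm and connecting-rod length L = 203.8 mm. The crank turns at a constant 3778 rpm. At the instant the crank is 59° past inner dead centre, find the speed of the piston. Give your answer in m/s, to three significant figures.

19.1

ω = 2π·3778/60 = 395.6 rad/s
For an in-line slider-crank, x = r cosθ + √(L² − r² sin²θ), so v = −rω sinθ·[1 + r cosθ/√(L² − r² sin²θ)].
With r = 0.05 m, L = 0.2038 m, θ = 59°: √(L² − r² sin²θ) = 0.19924 m.
v = −0.05·395.6·0.85717·[1 + 0.05·0.51504/0.19924] = -19.148 m/s.
|v| = 19.148 m/s.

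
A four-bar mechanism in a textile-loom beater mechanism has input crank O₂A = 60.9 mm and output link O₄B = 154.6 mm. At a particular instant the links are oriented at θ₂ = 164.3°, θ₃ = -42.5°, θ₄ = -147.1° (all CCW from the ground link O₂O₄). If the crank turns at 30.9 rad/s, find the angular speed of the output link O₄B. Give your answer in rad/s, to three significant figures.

ω₂ = 30.9 rad/s
Differentiating the loop-closure r₂e^{iθ₂}+r₃e^{iθ₃}=r₁+r₄e^{iθ₄} gives r₂ω₂e^{iθ₂}+r₃ω₃e^{iθ₃}=r₄ω₄e^{iθ₄}.
Eliminating the other unknown: ω₄ = r₂ω₂ sin(θ₂−θ₃) / [r₄ sin(θ₄−θ₃)].
Numerator sine = -0.45088; denominator sine = -0.96771.
Result = 0.0609·30.9·(-0.45088) / (0.1546·(-0.96771)) = +5.6713 rad/s; magnitude 5.6713 rad/s.

5.67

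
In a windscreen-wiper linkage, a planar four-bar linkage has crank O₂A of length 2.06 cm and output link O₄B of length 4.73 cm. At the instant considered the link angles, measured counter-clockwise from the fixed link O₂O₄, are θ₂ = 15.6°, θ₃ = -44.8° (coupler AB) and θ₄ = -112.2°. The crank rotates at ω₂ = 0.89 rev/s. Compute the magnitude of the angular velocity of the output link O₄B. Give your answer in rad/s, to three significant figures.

ω₂ = 5.592 rad/s (from 0.89 rev/s).
Differentiating the loop-closure r₂e^{iθ₂}+r₃e^{iθ₃}=r₁+r₄e^{iθ₄} gives r₂ω₂e^{iθ₂}+r₃ω₃e^{iθ₃}=r₄ω₄e^{iθ₄}.
Eliminating the other unknown: ω₄ = r₂ω₂ sin(θ₂−θ₃) / [r₄ sin(θ₄−θ₃)].
Numerator sine = +0.86949; denominator sine = -0.92321.
Result = 0.0206·5.592·(+0.86949) / (0.0473·(-0.92321)) = -2.2937 rad/s; magnitude 2.2937 rad/s.

2.29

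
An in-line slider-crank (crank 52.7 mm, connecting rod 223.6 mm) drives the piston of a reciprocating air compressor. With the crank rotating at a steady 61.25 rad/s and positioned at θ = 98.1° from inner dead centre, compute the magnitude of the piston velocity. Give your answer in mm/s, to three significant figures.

3090

ω = 61.25 rad/s
For an in-line slider-crank, x = r cosθ + √(L² − r² sin²θ), so v = −rω sinθ·[1 + r cosθ/√(L² − r² sin²θ)].
With r = 0.0527 m, L = 0.2236 m, θ = 98.1°: √(L² − r² sin²θ) = 0.21743 m.
v = −0.0527·61.25·0.99002·[1 + 0.0527·-0.14090/0.21743] = -3.0865 m/s.
|v| = 3.0865 m/s = 3086.5 mm/s.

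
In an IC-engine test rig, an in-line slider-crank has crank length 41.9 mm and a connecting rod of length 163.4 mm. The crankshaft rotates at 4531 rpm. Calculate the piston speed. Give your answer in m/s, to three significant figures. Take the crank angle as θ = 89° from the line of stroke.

20.0

ω = 2π·4531/60 = 474.5 rad/s
For an in-line slider-crank, x = r cosθ + √(L² − r² sin²θ), so v = −rω sinθ·[1 + r cosθ/√(L² − r² sin²θ)].
With r = 0.0419 m, L = 0.1634 m, θ = 89°: √(L² − r² sin²θ) = 0.15794 m.
v = −0.0419·474.5·0.99985·[1 + 0.0419·0.01745/0.15794] = -19.97 m/s.
|v| = 19.97 m/s.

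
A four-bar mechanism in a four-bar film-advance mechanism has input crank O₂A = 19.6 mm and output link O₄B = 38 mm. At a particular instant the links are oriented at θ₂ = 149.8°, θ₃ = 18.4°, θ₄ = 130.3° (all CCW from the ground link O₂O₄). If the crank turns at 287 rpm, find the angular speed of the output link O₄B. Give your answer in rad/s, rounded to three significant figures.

12.5

ω₂ = 30.05 rad/s (from 287 rpm).
Differentiating the loop-closure r₂e^{iθ₂}+r₃e^{iθ₃}=r₁+r₄e^{iθ₄} gives r₂ω₂e^{iθ₂}+r₃ω₃e^{iθ₃}=r₄ω₄e^{iθ₄}.
Eliminating the other unknown: ω₄ = r₂ω₂ sin(θ₂−θ₃) / [r₄ sin(θ₄−θ₃)].
Numerator sine = +0.75011; denominator sine = +0.92784.
Result = 0.0196·30.05·(+0.75011) / (0.038·(+0.92784)) = +12.532 rad/s; magnitude 12.532 rad/s.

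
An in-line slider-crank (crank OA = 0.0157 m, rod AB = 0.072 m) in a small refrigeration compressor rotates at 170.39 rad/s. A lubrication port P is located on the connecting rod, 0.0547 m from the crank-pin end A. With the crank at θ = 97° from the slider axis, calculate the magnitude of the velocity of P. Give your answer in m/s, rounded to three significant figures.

ω = 170.4 rad/s.  Crank-pin speed |V_A| = rω = 2.6751 m/s, perpendicular to OA.
Rod angle: sinφ = −(r/L) sinθ ⇒ φ = -12.499°; ω_rod = −rω cosθ/√(L²−r²sin²θ) = +4.6379 rad/s.
V_P = V_A + ω_rod × AP, with AP = 0.0547 m along the rod.
Components: V_Px = −rω sinθ − a·ω_rod·sinφ = -2.6003 m/s;  V_Py = rω cosθ + a·ω_rod·cosφ = -0.078334 m/s.
|V_P| = √(V_Px² + V_Py²) = 2.6015 m/s.

2.60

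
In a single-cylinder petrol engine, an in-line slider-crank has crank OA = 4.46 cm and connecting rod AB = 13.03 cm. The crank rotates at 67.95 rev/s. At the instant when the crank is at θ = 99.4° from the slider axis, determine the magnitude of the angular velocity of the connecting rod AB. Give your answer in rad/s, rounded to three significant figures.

25.4

ω = 426.9 rad/s (converted from 67.95 rev/s).
The rod makes angle φ with the slider axis where L sinφ = r sinθ; differentiating, L cosφ·φ̇ = r ω cosθ.
L cosφ = √(L² − r² sin²θ) = 0.12265 m.
|ω_rod| = r ω |cosθ| / √(L² − r² sin²θ) = 0.0446·426.9·0.16333/0.12265 = 25.358 rad/s.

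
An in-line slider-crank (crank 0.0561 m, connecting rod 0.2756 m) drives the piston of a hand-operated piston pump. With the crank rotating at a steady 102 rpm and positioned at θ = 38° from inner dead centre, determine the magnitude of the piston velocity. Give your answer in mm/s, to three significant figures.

ω = 2π·102/60 = 10.68 rad/s
For an in-line slider-crank, x = r cosθ + √(L² − r² sin²θ), so v = −rω sinθ·[1 + r cosθ/√(L² − r² sin²θ)].
With r = 0.0561 m, L = 0.2756 m, θ = 38°: √(L² − r² sin²θ) = 0.27343 m.
v = −0.0561·10.68·0.61566·[1 + 0.0561·0.78801/0.27343] = -0.42857 m/s.
|v| = 0.42857 m/s = 428.57 mm/s.

429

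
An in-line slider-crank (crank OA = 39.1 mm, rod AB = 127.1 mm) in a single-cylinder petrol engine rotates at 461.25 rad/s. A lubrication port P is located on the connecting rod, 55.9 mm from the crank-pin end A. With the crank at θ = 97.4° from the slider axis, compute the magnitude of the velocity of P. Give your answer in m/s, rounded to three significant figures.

17.6

ω = 461.2 rad/s.  Crank-pin speed |V_A| = rω = 18.035 m/s, perpendicular to OA.
Rod angle: sinφ = −(r/L) sinθ ⇒ φ = -17.762°; ω_rod = −rω cosθ/√(L²−r²sin²θ) = +19.19 rad/s.
V_P = V_A + ω_rod × AP, with AP = 0.0559 m along the rod.
Components: V_Px = −rω sinθ − a·ω_rod·sinφ = -17.557 m/s;  V_Py = rω cosθ + a·ω_rod·cosφ = -1.3012 m/s.
|V_P| = √(V_Px² + V_Py²) = 17.606 m/s.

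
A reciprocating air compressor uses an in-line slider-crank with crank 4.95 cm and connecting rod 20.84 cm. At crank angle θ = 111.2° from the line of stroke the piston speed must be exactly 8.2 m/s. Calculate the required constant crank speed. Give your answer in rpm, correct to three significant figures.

1860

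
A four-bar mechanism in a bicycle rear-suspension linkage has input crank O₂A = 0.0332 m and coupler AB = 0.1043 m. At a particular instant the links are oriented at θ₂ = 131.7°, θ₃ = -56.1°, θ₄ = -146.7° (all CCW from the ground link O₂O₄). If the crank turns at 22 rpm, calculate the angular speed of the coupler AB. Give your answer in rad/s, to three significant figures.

ω₂ = 2.304 rad/s (from 22 rpm).
Differentiating the loop-closure r₂e^{iθ₂}+r₃e^{iθ₃}=r₁+r₄e^{iθ₄} gives r₂ω₂e^{iθ₂}+r₃ω₃e^{iθ₃}=r₄ω₄e^{iθ₄}.
Eliminating the other unknown: ω₃ = r₂ω₂ sin(θ₄−θ₂) / [r₃ sin(θ₃−θ₄)].
Numerator sine = +0.98927; denominator sine = +0.99995.
Result = 0.0332·2.304·(+0.98927) / (0.1043·(+0.99995)) = +0.72551 rad/s; magnitude 0.72551 rad/s.

0.726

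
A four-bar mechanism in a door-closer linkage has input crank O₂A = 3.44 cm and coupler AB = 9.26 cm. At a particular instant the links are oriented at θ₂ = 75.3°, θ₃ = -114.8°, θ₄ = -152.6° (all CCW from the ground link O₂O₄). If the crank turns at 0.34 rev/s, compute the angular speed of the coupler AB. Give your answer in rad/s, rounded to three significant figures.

0.961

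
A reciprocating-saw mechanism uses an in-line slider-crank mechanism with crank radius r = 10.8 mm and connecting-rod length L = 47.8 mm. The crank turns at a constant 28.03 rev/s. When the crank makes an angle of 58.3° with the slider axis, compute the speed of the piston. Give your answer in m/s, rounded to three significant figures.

1.81

ω = 2π·28 = 176.1 rad/s
For an in-line slider-crank, x = r cosθ + √(L² − r² sin²θ), so v = −rω sinθ·[1 + r cosθ/√(L² − r² sin²θ)].
With r = 0.0108 m, L = 0.0478 m, θ = 58.3°: √(L² − r² sin²θ) = 0.046908 m.
v = −0.0108·176.1·0.85081·[1 + 0.0108·0.52547/0.046908] = -1.8141 m/s.
|v| = 1.8141 m/s.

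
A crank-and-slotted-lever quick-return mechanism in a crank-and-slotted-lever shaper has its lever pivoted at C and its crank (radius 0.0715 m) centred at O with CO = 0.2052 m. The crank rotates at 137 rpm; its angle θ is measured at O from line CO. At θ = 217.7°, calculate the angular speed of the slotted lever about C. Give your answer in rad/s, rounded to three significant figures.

ω = 14.35 rad/s (from 137 rpm).
Crank pin A relative to C: A = (d + r cosθ, r sinθ); lever angle φ = atan2(r sinθ, d + r cosθ).
Differentiating tanφ: φ̇ = rω(d cosθ + r)/(d² + r² + 2dr cosθ).
d² + r² + 2dr cosθ = |CA|² = 0.0240019 m²;  d cosθ + r = -0.090859 m.
|ω_lever| = |0.0715·14.35·-0.090859| / 0.0240019 = 3.8831 rad/s.

3.88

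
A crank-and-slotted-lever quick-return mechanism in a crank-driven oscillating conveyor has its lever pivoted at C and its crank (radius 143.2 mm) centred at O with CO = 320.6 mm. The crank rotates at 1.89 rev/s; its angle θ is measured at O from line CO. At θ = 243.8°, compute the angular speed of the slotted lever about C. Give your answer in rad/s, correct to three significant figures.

ω = 11.88 rad/s (from 1.89 rev/s).
Crank pin A relative to C: A = (d + r cosθ, r sinθ); lever angle φ = atan2(r sinθ, d + r cosθ).
Differentiating tanφ: φ̇ = rω(d cosθ + r)/(d² + r² + 2dr cosθ).
d² + r² + 2dr cosθ = |CA|² = 0.0827516 m²;  d cosθ + r = +0.0016532 m.
|ω_lever| = |0.1432·11.88·+0.0016532| / 0.0827516 = 0.033973 rad/s.

0.0340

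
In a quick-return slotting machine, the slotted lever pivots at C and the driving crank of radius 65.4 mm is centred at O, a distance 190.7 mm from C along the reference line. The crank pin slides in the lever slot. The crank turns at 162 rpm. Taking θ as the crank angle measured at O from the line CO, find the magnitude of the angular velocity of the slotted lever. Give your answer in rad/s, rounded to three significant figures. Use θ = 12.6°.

ω = 16.96 rad/s (from 162 rpm).
Crank pin A relative to C: A = (d + r cosθ, r sinθ); lever angle φ = atan2(r sinθ, d + r cosθ).
Differentiating tanφ: φ̇ = rω(d cosθ + r)/(d² + r² + 2dr cosθ).
d² + r² + 2dr cosθ = |CA|² = 0.0649865 m²;  d cosθ + r = +0.25151 m.
|ω_lever| = |0.0654·16.96·+0.25151| / 0.0649865 = 4.2939 rad/s.

4.29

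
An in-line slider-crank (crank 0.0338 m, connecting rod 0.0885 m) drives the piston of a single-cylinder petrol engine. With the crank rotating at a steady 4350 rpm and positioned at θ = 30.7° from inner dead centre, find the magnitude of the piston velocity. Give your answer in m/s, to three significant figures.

ω = 2π·4350/60 = 455.5 rad/s
For an in-line slider-crank, x = r cosθ + √(L² − r² sin²θ), so v = −rω sinθ·[1 + r cosθ/√(L² − r² sin²θ)].
With r = 0.0338 m, L = 0.0885 m, θ = 30.7°: √(L² − r² sin²θ) = 0.086801 m.
v = −0.0338·455.5·0.51054·[1 + 0.0338·0.85985/0.086801] = -10.493 m/s.
|v| = 10.493 m/s.

10.5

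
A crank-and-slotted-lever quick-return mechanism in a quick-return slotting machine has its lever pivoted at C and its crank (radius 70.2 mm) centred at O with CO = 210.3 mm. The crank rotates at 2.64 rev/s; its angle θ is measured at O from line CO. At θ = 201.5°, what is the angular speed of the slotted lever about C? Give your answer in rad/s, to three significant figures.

6.74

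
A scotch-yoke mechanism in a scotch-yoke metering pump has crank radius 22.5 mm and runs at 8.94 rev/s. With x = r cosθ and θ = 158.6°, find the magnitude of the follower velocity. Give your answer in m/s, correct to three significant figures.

0.461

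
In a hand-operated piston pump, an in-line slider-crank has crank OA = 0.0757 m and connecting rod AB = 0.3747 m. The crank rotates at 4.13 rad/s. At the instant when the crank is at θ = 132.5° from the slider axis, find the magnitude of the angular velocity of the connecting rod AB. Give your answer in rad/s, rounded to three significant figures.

0.570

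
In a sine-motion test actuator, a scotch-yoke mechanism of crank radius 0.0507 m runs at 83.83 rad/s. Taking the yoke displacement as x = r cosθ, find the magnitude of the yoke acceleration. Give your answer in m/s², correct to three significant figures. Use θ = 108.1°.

ω = 83.83 rad/s
x = r cosθ ⇒ ẍ = −rω² cosθ (ω constant).
|a| = rω²|cosθ| = 0.0507·(83.83)²·|cos 108.1°| = 110.69 m/s².

111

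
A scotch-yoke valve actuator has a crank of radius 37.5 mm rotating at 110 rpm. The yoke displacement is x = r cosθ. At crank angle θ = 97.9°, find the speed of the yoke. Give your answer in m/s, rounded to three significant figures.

ω = 11.52 rad/s (from 110 rpm).
x = r cosθ ⇒ ẋ = −rω sinθ.
|v| = rω|sinθ| = 0.0375·11.52·|sin 97.9°| = 0.42787 m/s.

0.428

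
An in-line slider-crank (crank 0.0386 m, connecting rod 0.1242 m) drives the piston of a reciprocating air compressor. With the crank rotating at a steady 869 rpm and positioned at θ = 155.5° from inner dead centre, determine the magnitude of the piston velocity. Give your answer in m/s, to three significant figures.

1.04

ω = 2π·869/60 = 91 rad/s
For an in-line slider-crank, x = r cosθ + √(L² − r² sin²θ), so v = −rω sinθ·[1 + r cosθ/√(L² − r² sin²θ)].
With r = 0.0386 m, L = 0.1242 m, θ = 155.5°: √(L² − r² sin²θ) = 0.12316 m.
v = −0.0386·91·0.41469·[1 + 0.0386·-0.90996/0.12316] = -1.0413 m/s.
|v| = 1.0413 m/s.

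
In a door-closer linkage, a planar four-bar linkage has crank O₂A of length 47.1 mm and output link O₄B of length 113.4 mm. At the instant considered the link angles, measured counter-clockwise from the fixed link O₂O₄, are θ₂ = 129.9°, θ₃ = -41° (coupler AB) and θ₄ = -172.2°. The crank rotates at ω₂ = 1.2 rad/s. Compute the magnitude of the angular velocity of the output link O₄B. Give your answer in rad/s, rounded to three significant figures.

ω₂ = 1.2 rad/s
Differentiating the loop-closure r₂e^{iθ₂}+r₃e^{iθ₃}=r₁+r₄e^{iθ₄} gives r₂ω₂e^{iθ₂}+r₃ω₃e^{iθ₃}=r₄ω₄e^{iθ₄}.
Eliminating the other unknown: ω₄ = r₂ω₂ sin(θ₂−θ₃) / [r₄ sin(θ₄−θ₃)].
Numerator sine = +0.15816; denominator sine = -0.75241.
Result = 0.0471·1.2·(+0.15816) / (0.1134·(-0.75241)) = -0.10477 rad/s; magnitude 0.10477 rad/s.

0.105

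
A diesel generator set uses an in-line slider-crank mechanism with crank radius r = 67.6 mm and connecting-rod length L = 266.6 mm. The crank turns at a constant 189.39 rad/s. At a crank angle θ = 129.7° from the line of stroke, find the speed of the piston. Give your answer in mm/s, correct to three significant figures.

ω = 189.4 rad/s
For an in-line slider-crank, x = r cosθ + √(L² − r² sin²θ), so v = −rω sinθ·[1 + r cosθ/√(L² − r² sin²θ)].
With r = 0.0676 m, L = 0.2666 m, θ = 129.7°: √(L² − r² sin²θ) = 0.26148 m.
v = −0.0676·189.4·0.76940·[1 + 0.0676·-0.63877/0.26148] = -8.2237 m/s.
|v| = 8.2237 m/s = 8223.7 mm/s.

8220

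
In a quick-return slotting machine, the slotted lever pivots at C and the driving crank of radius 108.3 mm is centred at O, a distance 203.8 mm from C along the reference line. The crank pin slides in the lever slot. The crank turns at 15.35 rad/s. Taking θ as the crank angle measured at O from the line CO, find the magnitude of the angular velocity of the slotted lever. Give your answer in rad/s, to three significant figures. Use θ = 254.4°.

2.15

ω = 15.35 rad/s
Crank pin A relative to C: A = (d + r cosθ, r sinθ); lever angle φ = atan2(r sinθ, d + r cosθ).
Differentiating tanφ: φ̇ = rω(d cosθ + r)/(d² + r² + 2dr cosθ).
d² + r² + 2dr cosθ = |CA|² = 0.0413924 m²;  d cosθ + r = +0.053494 m.
|ω_lever| = |0.1083·15.35·+0.053494| / 0.0413924 = 2.1484 rad/s.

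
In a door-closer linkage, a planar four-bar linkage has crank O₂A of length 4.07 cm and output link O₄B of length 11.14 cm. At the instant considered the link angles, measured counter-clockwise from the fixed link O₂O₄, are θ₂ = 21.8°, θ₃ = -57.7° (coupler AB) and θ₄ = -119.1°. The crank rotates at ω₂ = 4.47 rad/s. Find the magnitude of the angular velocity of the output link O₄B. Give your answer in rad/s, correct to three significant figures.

1.83

ω₂ = 4.47 rad/s
Differentiating the loop-closure r₂e^{iθ₂}+r₃e^{iθ₃}=r₁+r₄e^{iθ₄} gives r₂ω₂e^{iθ₂}+r₃ω₃e^{iθ₃}=r₄ω₄e^{iθ₄}.
Eliminating the other unknown: ω₄ = r₂ω₂ sin(θ₂−θ₃) / [r₄ sin(θ₄−θ₃)].
Numerator sine = +0.98325; denominator sine = -0.87798.
Result = 0.0407·4.47·(+0.98325) / (0.1114·(-0.87798)) = -1.8289 rad/s; magnitude 1.8289 rad/s.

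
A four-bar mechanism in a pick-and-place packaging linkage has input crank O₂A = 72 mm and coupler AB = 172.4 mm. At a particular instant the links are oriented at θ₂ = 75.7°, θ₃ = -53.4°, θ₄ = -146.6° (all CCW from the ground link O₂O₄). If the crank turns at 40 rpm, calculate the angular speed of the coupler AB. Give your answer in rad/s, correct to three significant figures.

ω₂ = 4.189 rad/s (from 40 rpm).
Differentiating the loop-closure r₂e^{iθ₂}+r₃e^{iθ₃}=r₁+r₄e^{iθ₄} gives r₂ω₂e^{iθ₂}+r₃ω₃e^{iθ₃}=r₄ω₄e^{iθ₄}.
Eliminating the other unknown: ω₃ = r₂ω₂ sin(θ₄−θ₂) / [r₃ sin(θ₃−θ₄)].
Numerator sine = +0.67301; denominator sine = +0.99844.
Result = 0.072·4.189·(+0.67301) / (0.1724·(+0.99844)) = +1.1792 rad/s; magnitude 1.1792 rad/s.

1.18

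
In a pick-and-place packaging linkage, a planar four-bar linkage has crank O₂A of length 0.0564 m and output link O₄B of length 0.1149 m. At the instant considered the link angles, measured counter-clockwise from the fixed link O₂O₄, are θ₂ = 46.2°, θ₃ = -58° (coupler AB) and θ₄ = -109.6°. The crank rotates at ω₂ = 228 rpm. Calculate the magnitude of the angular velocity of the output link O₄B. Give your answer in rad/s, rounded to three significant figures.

14.5

ω₂ = 23.88 rad/s (from 228 rpm).
Differentiating the loop-closure r₂e^{iθ₂}+r₃e^{iθ₃}=r₁+r₄e^{iθ₄} gives r₂ω₂e^{iθ₂}+r₃ω₃e^{iθ₃}=r₄ω₄e^{iθ₄}.
Eliminating the other unknown: ω₄ = r₂ω₂ sin(θ₂−θ₃) / [r₄ sin(θ₄−θ₃)].
Numerator sine = +0.96945; denominator sine = -0.78369.
Result = 0.0564·23.88·(+0.96945) / (0.1149·(-0.78369)) = -14.498 rad/s; magnitude 14.498 rad/s.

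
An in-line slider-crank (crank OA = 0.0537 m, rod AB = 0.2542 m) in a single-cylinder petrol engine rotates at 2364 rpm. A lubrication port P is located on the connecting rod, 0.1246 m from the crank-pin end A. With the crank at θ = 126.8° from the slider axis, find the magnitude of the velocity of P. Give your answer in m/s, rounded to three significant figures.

10.8

ω = 247.6 rad/s.  Crank-pin speed |V_A| = rω = 13.294 m/s, perpendicular to OA.
Rod angle: sinφ = −(r/L) sinθ ⇒ φ = -9.739°; ω_rod = −rω cosθ/√(L²−r²sin²θ) = +31.785 rad/s.
V_P = V_A + ω_rod × AP, with AP = 0.1246 m along the rod.
Components: V_Px = −rω sinθ − a·ω_rod·sinφ = -9.9749 m/s;  V_Py = rω cosθ + a·ω_rod·cosφ = -4.06 m/s.
|V_P| = √(V_Px² + V_Py²) = 10.769 m/s.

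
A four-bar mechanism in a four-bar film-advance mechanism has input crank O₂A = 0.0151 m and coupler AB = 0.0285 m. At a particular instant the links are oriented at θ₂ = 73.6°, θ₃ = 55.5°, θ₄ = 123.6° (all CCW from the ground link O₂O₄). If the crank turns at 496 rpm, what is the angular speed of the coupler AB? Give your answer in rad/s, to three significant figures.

22.7

ω₂ = 51.94 rad/s (from 496 rpm).
Differentiating the loop-closure r₂e^{iθ₂}+r₃e^{iθ₃}=r₁+r₄e^{iθ₄} gives r₂ω₂e^{iθ₂}+r₃ω₃e^{iθ₃}=r₄ω₄e^{iθ₄}.
Eliminating the other unknown: ω₃ = r₂ω₂ sin(θ₄−θ₂) / [r₃ sin(θ₃−θ₄)].
Numerator sine = +0.76604; denominator sine = -0.92784.
Result = 0.0151·51.94·(+0.76604) / (0.0285·(-0.92784)) = -22.721 rad/s; magnitude 22.721 rad/s.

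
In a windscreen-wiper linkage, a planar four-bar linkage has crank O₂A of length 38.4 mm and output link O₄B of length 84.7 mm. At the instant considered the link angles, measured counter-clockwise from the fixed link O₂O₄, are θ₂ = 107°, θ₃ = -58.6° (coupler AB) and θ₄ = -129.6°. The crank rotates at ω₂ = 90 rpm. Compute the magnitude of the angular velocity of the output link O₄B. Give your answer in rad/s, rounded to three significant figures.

1.12

ω₂ = 9.425 rad/s (from 90 rpm).
Differentiating the loop-closure r₂e^{iθ₂}+r₃e^{iθ₃}=r₁+r₄e^{iθ₄} gives r₂ω₂e^{iθ₂}+r₃ω₃e^{iθ₃}=r₄ω₄e^{iθ₄}.
Eliminating the other unknown: ω₄ = r₂ω₂ sin(θ₂−θ₃) / [r₄ sin(θ₄−θ₃)].
Numerator sine = +0.24869; denominator sine = -0.94552.
Result = 0.0384·9.425·(+0.24869) / (0.0847·(-0.94552)) = -1.1238 rad/s; magnitude 1.1238 rad/s.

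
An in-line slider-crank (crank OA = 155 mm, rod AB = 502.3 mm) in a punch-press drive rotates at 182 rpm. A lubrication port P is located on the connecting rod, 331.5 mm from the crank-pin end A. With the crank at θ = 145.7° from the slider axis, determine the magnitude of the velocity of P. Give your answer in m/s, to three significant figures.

1.61

ω = 19.06 rad/s.  Crank-pin speed |V_A| = rω = 2.9541 m/s, perpendicular to OA.
Rod angle: sinφ = −(r/L) sinθ ⇒ φ = -10.014°; ω_rod = −rω cosθ/√(L²−r²sin²θ) = +4.9336 rad/s.
V_P = V_A + ω_rod × AP, with AP = 0.3315 m along the rod.
Components: V_Px = −rω sinθ − a·ω_rod·sinφ = -1.3803 m/s;  V_Py = rω cosθ + a·ω_rod·cosφ = -0.82983 m/s.
|V_P| = √(V_Px² + V_Py²) = 1.6106 m/s.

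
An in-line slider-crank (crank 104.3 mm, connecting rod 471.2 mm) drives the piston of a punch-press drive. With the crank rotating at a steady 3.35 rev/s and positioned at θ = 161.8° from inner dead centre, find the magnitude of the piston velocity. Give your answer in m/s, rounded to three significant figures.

0.541

ω = 2π·3.35 = 21.05 rad/s
For an in-line slider-crank, x = r cosθ + √(L² − r² sin²θ), so v = −rω sinθ·[1 + r cosθ/√(L² − r² sin²θ)].
With r = 0.1043 m, L = 0.4712 m, θ = 161.8°: √(L² − r² sin²θ) = 0.47007 m.
v = −0.1043·21.05·0.31233·[1 + 0.1043·-0.94997/0.47007] = -0.54116 m/s.
|v| = 0.54116 m/s.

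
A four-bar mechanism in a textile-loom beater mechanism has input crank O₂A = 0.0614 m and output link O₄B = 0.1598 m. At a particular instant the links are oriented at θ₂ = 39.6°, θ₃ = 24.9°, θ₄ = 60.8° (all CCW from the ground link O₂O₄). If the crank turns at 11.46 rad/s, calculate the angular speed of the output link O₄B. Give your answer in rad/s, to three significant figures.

ω₂ = 11.46 rad/s
Differentiating the loop-closure r₂e^{iθ₂}+r₃e^{iθ₃}=r₁+r₄e^{iθ₄} gives r₂ω₂e^{iθ₂}+r₃ω₃e^{iθ₃}=r₄ω₄e^{iθ₄}.
Eliminating the other unknown: ω₄ = r₂ω₂ sin(θ₂−θ₃) / [r₄ sin(θ₄−θ₃)].
Numerator sine = +0.25376; denominator sine = +0.58637.
Result = 0.0614·11.46·(+0.25376) / (0.1598·(+0.58637)) = +1.9056 rad/s; magnitude 1.9056 rad/s.

1.91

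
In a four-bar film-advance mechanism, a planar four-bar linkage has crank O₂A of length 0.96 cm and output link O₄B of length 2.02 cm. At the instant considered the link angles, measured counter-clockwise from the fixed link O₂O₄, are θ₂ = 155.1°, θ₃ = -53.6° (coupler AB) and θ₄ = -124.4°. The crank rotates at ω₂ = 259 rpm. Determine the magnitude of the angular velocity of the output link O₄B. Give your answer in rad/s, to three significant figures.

ω₂ = 27.12 rad/s (from 259 rpm).
Differentiating the loop-closure r₂e^{iθ₂}+r₃e^{iθ₃}=r₁+r₄e^{iθ₄} gives r₂ω₂e^{iθ₂}+r₃ω₃e^{iθ₃}=r₄ω₄e^{iθ₄}.
Eliminating the other unknown: ω₄ = r₂ω₂ sin(θ₂−θ₃) / [r₄ sin(θ₄−θ₃)].
Numerator sine = -0.48022; denominator sine = -0.94438.
Result = 0.0096·27.12·(-0.48022) / (0.0202·(-0.94438)) = +6.5546 rad/s; magnitude 6.5546 rad/s.

6.55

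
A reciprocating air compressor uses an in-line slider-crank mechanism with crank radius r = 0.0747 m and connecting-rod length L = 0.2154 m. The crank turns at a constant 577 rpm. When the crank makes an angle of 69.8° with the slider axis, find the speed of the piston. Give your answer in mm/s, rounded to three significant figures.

4770

ω = 2π·577/60 = 60.42 rad/s
For an in-line slider-crank, x = r cosθ + √(L² − r² sin²θ), so v = −rω sinθ·[1 + r cosθ/√(L² − r² sin²θ)].
With r = 0.0747 m, L = 0.2154 m, θ = 69.8°: √(L² − r² sin²θ) = 0.20367 m.
v = −0.0747·60.42·0.93849·[1 + 0.0747·0.34530/0.20367] = -4.7725 m/s.
|v| = 4.7725 m/s = 4772.5 mm/s.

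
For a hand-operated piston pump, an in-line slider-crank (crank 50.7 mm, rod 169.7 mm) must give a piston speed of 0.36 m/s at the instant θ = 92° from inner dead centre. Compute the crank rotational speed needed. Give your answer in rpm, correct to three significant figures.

68.6

For an in-line slider-crank, |v_piston| = rω|sinθ|·[1 + r cosθ/√(L² − r² sin²θ)].
With r = 0.0507 m, L = 0.1697 m, θ = 92°: the bracketed kinematic factor |dx/dθ| = 0.050116 m.
ω = v/|dx/dθ| = 0.36/0.050116 = 7.1834 rad/s.
N = 60ω/(2π) = 68.596 rpm.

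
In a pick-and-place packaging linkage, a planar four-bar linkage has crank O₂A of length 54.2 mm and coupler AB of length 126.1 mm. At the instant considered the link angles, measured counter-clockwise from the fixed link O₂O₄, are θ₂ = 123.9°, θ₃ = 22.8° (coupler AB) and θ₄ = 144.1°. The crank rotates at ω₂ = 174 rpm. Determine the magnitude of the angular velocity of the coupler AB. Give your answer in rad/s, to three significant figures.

3.16

ω₂ = 18.22 rad/s (from 174 rpm).
Differentiating the loop-closure r₂e^{iθ₂}+r₃e^{iθ₃}=r₁+r₄e^{iθ₄} gives r₂ω₂e^{iθ₂}+r₃ω₃e^{iθ₃}=r₄ω₄e^{iθ₄}.
Eliminating the other unknown: ω₃ = r₂ω₂ sin(θ₄−θ₂) / [r₃ sin(θ₃−θ₄)].
Numerator sine = +0.34530; denominator sine = -0.85446.
Result = 0.0542·18.22·(+0.34530) / (0.1261·(-0.85446)) = -3.1649 rad/s; magnitude 3.1649 rad/s.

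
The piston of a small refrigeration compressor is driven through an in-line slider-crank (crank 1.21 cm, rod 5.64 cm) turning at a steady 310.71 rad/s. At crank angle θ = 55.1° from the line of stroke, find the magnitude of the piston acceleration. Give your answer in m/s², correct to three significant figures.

583

ω = 310.7 rad/s
x(θ) = r cosθ + √(L² − r² sin²θ); with ω constant, a = ω²·d²x/dθ².
d²x/dθ² = −r cosθ − r²(cos2θ)/√u − r⁴ sin²2θ/(4u^{3/2}),  u = L² − r² sin²θ = 0.00308248 m².
Substituting r = 0.0121 m, L = 0.0564 m, θ = 55.1°: d²x/dθ² = -0.00604 m.
a = ω²·d²x/dθ² = (310.7)²·(-0.00604) = -583.1 m/s²;  |a| = 583.1 m/s².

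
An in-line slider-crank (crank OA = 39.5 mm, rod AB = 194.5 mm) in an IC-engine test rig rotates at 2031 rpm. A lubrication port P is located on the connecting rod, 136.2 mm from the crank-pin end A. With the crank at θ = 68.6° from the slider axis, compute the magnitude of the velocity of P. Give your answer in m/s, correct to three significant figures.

8.29

ω = 212.7 rad/s.  Crank-pin speed |V_A| = rω = 8.4011 m/s, perpendicular to OA.
Rod angle: sinφ = −(r/L) sinθ ⇒ φ = -10.899°; ω_rod = −rω cosθ/√(L²−r²sin²θ) = -16.05 rad/s.
V_P = V_A + ω_rod × AP, with AP = 0.1362 m along the rod.
Components: V_Px = −rω sinθ − a·ω_rod·sinφ = -8.2352 m/s;  V_Py = rω cosθ + a·ω_rod·cosφ = +0.91882 m/s.
|V_P| = √(V_Px² + V_Py²) = 8.2863 m/s.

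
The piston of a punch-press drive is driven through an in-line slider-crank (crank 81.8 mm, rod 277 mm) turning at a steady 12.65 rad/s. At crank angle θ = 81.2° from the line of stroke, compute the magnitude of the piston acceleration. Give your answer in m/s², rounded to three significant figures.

1.84

ω = 12.65 rad/s
x(θ) = r cosθ + √(L² − r² sin²θ); with ω constant, a = ω²·d²x/dθ².
d²x/dθ² = −r cosθ − r²(cos2θ)/√u − r⁴ sin²2θ/(4u^{3/2}),  u = L² − r² sin²θ = 0.0701944 m².
Substituting r = 0.0818 m, L = 0.277 m, θ = 81.2°: d²x/dθ² = +0.011504 m.
a = ω²·d²x/dθ² = (12.65)²·(+0.011504) = +1.8409 m/s²;  |a| = 1.8409 m/s².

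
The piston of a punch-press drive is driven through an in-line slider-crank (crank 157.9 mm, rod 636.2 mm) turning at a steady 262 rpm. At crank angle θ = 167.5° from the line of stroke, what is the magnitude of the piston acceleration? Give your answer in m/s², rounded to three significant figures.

ω = 2π·262/60 = 27.44 rad/s
x(θ) = r cosθ + √(L² − r² sin²θ); with ω constant, a = ω²·d²x/dθ².
d²x/dθ² = −r cosθ − r²(cos2θ)/√u − r⁴ sin²2θ/(4u^{3/2}),  u = L² − r² sin²θ = 0.403582 m².
Substituting r = 0.1579 m, L = 0.6362 m, θ = 167.5°: d²x/dθ² = +0.11848 m.
a = ω²·d²x/dθ² = (27.44)²·(+0.11848) = +89.187 m/s²;  |a| = 89.187 m/s².

89.2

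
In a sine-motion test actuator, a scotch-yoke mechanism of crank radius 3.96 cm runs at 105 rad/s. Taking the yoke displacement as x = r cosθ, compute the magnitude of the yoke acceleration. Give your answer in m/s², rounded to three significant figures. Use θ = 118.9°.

211

ω = 105 rad/s
x = r cosθ ⇒ ẍ = −rω² cosθ (ω constant).
|a| = rω²|cosθ| = 0.0396·(105)²·|cos 118.9°| = 211 m/s².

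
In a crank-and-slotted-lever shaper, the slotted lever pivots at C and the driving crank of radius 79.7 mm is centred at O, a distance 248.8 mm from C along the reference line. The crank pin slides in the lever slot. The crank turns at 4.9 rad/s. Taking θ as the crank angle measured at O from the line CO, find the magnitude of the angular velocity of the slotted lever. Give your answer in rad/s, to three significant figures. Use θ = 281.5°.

ω = 4.9 rad/s
Crank pin A relative to C: A = (d + r cosθ, r sinθ); lever angle φ = atan2(r sinθ, d + r cosθ).
Differentiating tanφ: φ̇ = rω(d cosθ + r)/(d² + r² + 2dr cosθ).
d² + r² + 2dr cosθ = |CA|² = 0.0761602 m²;  d cosθ + r = +0.1293 m.
|ω_lever| = |0.0797·4.9·+0.1293| / 0.0761602 = 0.66303 rad/s.

0.663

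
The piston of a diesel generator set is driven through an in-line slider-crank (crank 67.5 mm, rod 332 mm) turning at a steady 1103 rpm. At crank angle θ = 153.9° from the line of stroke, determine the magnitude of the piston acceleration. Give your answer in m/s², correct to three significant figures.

ω = 2π·1103/60 = 115.5 rad/s
x(θ) = r cosθ + √(L² − r² sin²θ); with ω constant, a = ω²·d²x/dθ².
d²x/dθ² = −r cosθ − r²(cos2θ)/√u − r⁴ sin²2θ/(4u^{3/2}),  u = L² − r² sin²θ = 0.109342 m².
Substituting r = 0.0675 m, L = 0.332 m, θ = 153.9°: d²x/dθ² = +0.052082 m.
a = ω²·d²x/dθ² = (115.5)²·(+0.052082) = +694.86 m/s²;  |a| = 694.86 m/s².

695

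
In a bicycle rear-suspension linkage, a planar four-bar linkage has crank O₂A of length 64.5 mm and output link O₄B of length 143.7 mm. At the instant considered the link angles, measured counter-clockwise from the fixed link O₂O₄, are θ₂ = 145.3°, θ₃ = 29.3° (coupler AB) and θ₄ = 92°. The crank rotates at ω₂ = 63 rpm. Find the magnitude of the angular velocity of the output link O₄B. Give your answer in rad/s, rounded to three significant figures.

3.00

ω₂ = 6.597 rad/s (from 63 rpm).
Differentiating the loop-closure r₂e^{iθ₂}+r₃e^{iθ₃}=r₁+r₄e^{iθ₄} gives r₂ω₂e^{iθ₂}+r₃ω₃e^{iθ₃}=r₄ω₄e^{iθ₄}.
Eliminating the other unknown: ω₄ = r₂ω₂ sin(θ₂−θ₃) / [r₄ sin(θ₄−θ₃)].
Numerator sine = +0.89879; denominator sine = +0.88862.
Result = 0.0645·6.597·(+0.89879) / (0.1437·(+0.88862)) = +2.9951 rad/s; magnitude 2.9951 rad/s.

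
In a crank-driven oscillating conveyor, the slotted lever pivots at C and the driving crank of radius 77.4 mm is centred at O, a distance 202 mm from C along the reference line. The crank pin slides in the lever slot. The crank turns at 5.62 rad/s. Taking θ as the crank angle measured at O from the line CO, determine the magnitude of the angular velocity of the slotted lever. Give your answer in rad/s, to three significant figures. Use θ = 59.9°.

1.24

ω = 5.62 rad/s
Crank pin A relative to C: A = (d + r cosθ, r sinθ); lever angle φ = atan2(r sinθ, d + r cosθ).
Differentiating tanφ: φ̇ = rω(d cosθ + r)/(d² + r² + 2dr cosθ).
d² + r² + 2dr cosθ = |CA|² = 0.0624768 m²;  d cosθ + r = +0.17871 m.
|ω_lever| = |0.0774·5.62·+0.17871| / 0.0624768 = 1.2442 rad/s.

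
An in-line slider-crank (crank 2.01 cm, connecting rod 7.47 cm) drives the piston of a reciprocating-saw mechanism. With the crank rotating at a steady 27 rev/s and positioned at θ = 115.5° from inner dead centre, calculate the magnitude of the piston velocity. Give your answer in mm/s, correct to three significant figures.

2710

ω = 2π·27 = 169.6 rad/s
For an in-line slider-crank, x = r cosθ + √(L² − r² sin²θ), so v = −rω sinθ·[1 + r cosθ/√(L² − r² sin²θ)].
With r = 0.0201 m, L = 0.0747 m, θ = 115.5°: √(L² − r² sin²θ) = 0.072464 m.
v = −0.0201·169.6·0.90259·[1 + 0.0201·-0.43051/0.072464] = -2.7102 m/s.
|v| = 2.7102 m/s = 2710.2 mm/s.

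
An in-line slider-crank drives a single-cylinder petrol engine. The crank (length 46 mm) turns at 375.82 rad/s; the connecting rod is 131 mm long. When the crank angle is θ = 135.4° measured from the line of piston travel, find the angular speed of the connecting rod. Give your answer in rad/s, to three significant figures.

97.0

ω = 375.8 rad/s
The rod makes angle φ with the slider axis where L sinφ = r sinθ; differentiating, L cosφ·φ̇ = r ω cosθ.
L cosφ = √(L² − r² sin²θ) = 0.12696 m.
|ω_rod| = r ω |cosθ| / √(L² − r² sin²θ) = 0.046·375.8·0.71203/0.12696 = 96.957 rad/s.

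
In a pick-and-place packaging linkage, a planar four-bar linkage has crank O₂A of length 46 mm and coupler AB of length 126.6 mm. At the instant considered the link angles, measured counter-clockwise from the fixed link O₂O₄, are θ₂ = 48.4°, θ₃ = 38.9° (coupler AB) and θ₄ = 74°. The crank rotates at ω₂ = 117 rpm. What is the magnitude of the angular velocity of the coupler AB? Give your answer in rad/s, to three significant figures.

ω₂ = 12.25 rad/s (from 117 rpm).
Differentiating the loop-closure r₂e^{iθ₂}+r₃e^{iθ₃}=r₁+r₄e^{iθ₄} gives r₂ω₂e^{iθ₂}+r₃ω₃e^{iθ₃}=r₄ω₄e^{iθ₄}.
Eliminating the other unknown: ω₃ = r₂ω₂ sin(θ₄−θ₂) / [r₃ sin(θ₃−θ₄)].
Numerator sine = +0.43209; denominator sine = -0.57501.
Result = 0.046·12.25·(+0.43209) / (0.1266·(-0.57501)) = -3.3453 rad/s; magnitude 3.3453 rad/s.

3.35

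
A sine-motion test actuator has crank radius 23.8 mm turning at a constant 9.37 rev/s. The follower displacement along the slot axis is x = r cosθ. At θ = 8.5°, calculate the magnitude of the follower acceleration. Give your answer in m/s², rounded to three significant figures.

ω = 58.87 rad/s (from 9.37 rev/s).
x = r cosθ ⇒ ẍ = −rω² cosθ (ω constant).
|a| = rω²|cosθ| = 0.0238·(58.87)²·|cos 8.5°| = 81.587 m/s².

81.6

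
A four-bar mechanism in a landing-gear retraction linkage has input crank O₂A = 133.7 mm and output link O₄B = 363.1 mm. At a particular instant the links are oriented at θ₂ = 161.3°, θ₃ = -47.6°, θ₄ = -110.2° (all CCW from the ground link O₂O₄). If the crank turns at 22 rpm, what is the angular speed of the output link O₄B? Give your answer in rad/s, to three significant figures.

ω₂ = 2.304 rad/s (from 22 rpm).
Differentiating the loop-closure r₂e^{iθ₂}+r₃e^{iθ₃}=r₁+r₄e^{iθ₄} gives r₂ω₂e^{iθ₂}+r₃ω₃e^{iθ₃}=r₄ω₄e^{iθ₄}.
Eliminating the other unknown: ω₄ = r₂ω₂ sin(θ₂−θ₃) / [r₄ sin(θ₄−θ₃)].
Numerator sine = -0.48328; denominator sine = -0.88782.
Result = 0.1337·2.304·(-0.48328) / (0.3631·(-0.88782)) = +0.46178 rad/s; magnitude 0.46178 rad/s.

0.462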